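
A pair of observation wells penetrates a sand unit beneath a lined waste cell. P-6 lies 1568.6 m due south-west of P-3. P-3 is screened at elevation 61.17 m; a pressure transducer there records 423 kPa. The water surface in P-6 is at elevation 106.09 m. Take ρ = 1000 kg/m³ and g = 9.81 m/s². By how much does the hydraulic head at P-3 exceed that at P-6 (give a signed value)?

Pressure head at P-3: ψ = P/(ρg) = 423×1000 / (1000 × 9.81) = 43.12 m.
Total head at P-3: h = z + ψ = 61.17 + 43.12 = 104.29 m.
Total head at P-6: h = 106.09 m (water level in the piezometer is the total head).
Head difference: h(P-3) − h(P-6) = 104.29 − 106.09 = -1.80 m.

Δh ≈ -1.80 m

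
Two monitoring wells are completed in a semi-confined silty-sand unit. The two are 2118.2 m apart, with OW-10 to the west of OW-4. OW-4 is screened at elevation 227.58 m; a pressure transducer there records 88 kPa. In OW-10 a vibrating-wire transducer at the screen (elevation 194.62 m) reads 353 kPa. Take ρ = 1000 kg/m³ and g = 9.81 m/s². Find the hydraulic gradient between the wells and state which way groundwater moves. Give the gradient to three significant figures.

i ≈ 0.00281; groundwater flows toward the west

Pressure head at OW-4: ψ = P/(ρg) = 88×1000 / (1000 × 9.81) = 8.97 m.
Total head at OW-4: h = z + ψ = 227.58 + 8.97 = 236.55 m.
Pressure head at OW-10: ψ = P/(ρg) = 353×1000 / (1000 × 9.81) = 35.98 m.
Total head at OW-10: h = z + ψ = 194.62 + 35.98 = 230.60 m.
Head difference: h(OW-4) − h(OW-10) = 236.55 − 230.60 = 5.95 m.
Hydraulic gradient: i = |Δh| / L = 5.95 / 2118.2 = 0.00281.
Flow is from higher to lower head: from OW-4 toward OW-10, i.e. toward the west.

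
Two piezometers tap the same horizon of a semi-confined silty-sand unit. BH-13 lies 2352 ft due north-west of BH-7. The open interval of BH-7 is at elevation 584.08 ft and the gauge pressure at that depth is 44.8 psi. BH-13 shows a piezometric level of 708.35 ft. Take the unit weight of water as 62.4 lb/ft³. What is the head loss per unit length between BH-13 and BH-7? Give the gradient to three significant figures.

Pressure head at BH-7: ψ = 144·P/γ = 144 × 44.8 / 62.4 = 103.38 ft.
Total head at BH-7: h = z + ψ = 584.08 + 103.38 = 687.46 ft.
Total head at BH-13: h = 708.35 ft (water level in the piezometer is the total head).
Head difference: h(BH-7) − h(BH-13) = 687.46 − 708.35 = -20.89 ft.
Hydraulic gradient: i = |Δh| / L = 20.89 / 2352 = 0.00888.

i ≈ 0.00888 ft/ft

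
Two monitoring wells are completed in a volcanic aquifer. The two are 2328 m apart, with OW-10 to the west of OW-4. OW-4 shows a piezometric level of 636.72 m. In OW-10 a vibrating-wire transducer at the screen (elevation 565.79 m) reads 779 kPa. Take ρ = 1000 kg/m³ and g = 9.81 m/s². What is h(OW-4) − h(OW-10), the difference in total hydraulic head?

Total head at OW-4: h = 636.72 m (water level in the piezometer is the total head).
Pressure head at OW-10: ψ = P/(ρg) = 779×1000 / (1000 × 9.81) = 79.41 m.
Total head at OW-10: h = z + ψ = 565.79 + 79.41 = 645.20 m.
Head difference: h(OW-4) − h(OW-10) = 636.72 − 645.20 = -8.48 m.

Δh ≈ -8.48 m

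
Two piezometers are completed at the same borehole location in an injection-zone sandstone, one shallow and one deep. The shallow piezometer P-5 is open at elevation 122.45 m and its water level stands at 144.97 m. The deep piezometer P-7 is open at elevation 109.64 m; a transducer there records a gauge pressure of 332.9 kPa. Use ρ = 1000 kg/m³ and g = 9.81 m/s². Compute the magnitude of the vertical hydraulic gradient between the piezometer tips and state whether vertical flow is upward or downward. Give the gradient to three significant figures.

|i_v| ≈ 0.109; vertical flow is downward

Total head at P-5: h = 144.97 m (water level in the standpipe).
Pressure head at P-7: ψ = P/(ρg) = 332.9×1000 / (1000 × 9.81) = 33.93 m.
Total head at P-7: h = z + ψ = 109.64 + 33.93 = 143.57 m.
Δh = h(P-5) − h(P-7) = 144.97 − 143.57 = 1.40 m.
Vertical separation Δz = 122.45 − 109.64 = 12.81 m.
|i_v| = |Δh| / Δz = 1.40 / 12.81 = 0.109.
Head is higher in the shallow piezometer, so vertical flow is downward (recharge condition).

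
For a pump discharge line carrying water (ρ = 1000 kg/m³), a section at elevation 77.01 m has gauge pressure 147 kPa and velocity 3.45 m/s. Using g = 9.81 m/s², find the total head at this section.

Pressure head ψ = P/(ρg) = 147×1000 / (1000 × 9.81) = 14.98 m.
Velocity head = v²/(2g) = 3.45² / (2 × 9.81) = 0.607 m.
h = z + ψ + v²/(2g) = 77.01 + 14.98 + 0.607 = 92.60 m.

h ≈ 92.60 m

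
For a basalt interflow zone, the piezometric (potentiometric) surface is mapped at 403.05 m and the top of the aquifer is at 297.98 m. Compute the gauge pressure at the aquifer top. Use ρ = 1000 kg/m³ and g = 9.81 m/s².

Pressure head at the aquifer top: ψ = h − z = 403.05 − 297.98 = 105.07 m.
P = ρgψ = 1000 × 9.81 × 105.07 = 1030737 Pa ≈ 1030 kPa.

P ≈ 1030 kPa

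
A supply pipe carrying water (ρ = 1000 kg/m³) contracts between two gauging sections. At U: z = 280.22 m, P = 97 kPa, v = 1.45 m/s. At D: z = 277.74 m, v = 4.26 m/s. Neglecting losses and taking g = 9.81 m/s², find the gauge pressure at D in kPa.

P₂ ≈ 113 kPa

Pressure head at U: ψ₁ = P₁/(ρg) = 97×1000 / (1000 × 9.81) = 9.89 m.
Velocity heads: v₁²/2g = 1.45²/19.62 = 0.107 m; v₂²/2g = 4.26²/19.62 = 0.925 m.
Total head H = z₁ + ψ₁ + v₁²/2g = 280.22 + 9.89 + 0.107 = 290.22 m.
ψ₂ = H − z₂ − v₂²/2g = 290.22 − 277.74 − 0.925 = 11.56 m.
P₂ = ρgψ₂ = 1000 × 9.81 × 11.56 ≈ 113 kPa.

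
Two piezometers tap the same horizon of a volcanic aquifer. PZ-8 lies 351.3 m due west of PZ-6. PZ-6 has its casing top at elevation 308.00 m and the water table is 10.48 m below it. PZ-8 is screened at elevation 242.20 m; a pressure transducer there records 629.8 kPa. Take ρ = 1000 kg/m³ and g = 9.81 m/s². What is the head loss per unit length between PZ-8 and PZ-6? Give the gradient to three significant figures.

i ≈ 0.0253 m/m

Total head at PZ-6: h = 308.00 − 10.48 = 297.52 m.
Pressure head at PZ-8: ψ = P/(ρg) = 629.8×1000 / (1000 × 9.81) = 64.20 m.
Total head at PZ-8: h = z + ψ = 242.20 + 64.20 = 306.40 m.
Head difference: h(PZ-6) − h(PZ-8) = 297.52 − 306.40 = -8.88 m.
Hydraulic gradient: i = |Δh| / L = 8.88 / 351.3 = 0.0253.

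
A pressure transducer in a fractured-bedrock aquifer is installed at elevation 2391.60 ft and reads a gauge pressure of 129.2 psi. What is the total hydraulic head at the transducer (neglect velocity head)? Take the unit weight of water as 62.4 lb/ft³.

ψ = 144·P/γ = 144 × 129.2 / 62.4 = 298.15 ft.
h = z + ψ = 2391.60 + 298.15 = 2689.75 ft.

h ≈ 2689.75 ft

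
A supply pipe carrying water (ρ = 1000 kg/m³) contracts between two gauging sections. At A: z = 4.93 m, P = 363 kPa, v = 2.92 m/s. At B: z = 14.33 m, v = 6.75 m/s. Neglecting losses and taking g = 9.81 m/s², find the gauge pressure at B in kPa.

Pressure head at A: ψ₁ = P₁/(ρg) = 363×1000 / (1000 × 9.81) = 37.00 m.
Velocity heads: v₁²/2g = 2.92²/19.62 = 0.435 m; v₂²/2g = 6.75²/19.62 = 2.322 m.
Total head H = z₁ + ψ₁ + v₁²/2g = 4.93 + 37.00 + 0.435 = 42.37 m.
ψ₂ = H − z₂ − v₂²/2g = 42.37 − 14.33 − 2.322 = 25.72 m.
P₂ = ρgψ₂ = 1000 × 9.81 × 25.72 ≈ 252 kPa.

P₂ ≈ 252 kPa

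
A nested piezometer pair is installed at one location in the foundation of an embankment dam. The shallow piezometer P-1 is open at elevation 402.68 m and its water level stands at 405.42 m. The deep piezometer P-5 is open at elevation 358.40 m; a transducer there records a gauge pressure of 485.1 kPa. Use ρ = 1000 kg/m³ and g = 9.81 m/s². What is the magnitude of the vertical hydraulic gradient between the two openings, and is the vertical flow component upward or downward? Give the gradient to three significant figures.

Total head at P-1: h = 405.42 m (water level in the standpipe).
Pressure head at P-5: ψ = P/(ρg) = 485.1×1000 / (1000 × 9.81) = 49.45 m.
Total head at P-5: h = z + ψ = 358.40 + 49.45 = 407.85 m.
Δh = h(P-1) − h(P-5) = 405.42 − 407.85 = -2.43 m.
Vertical separation Δz = 402.68 − 358.40 = 44.28 m.
|i_v| = |Δh| / Δz = 2.43 / 44.28 = 0.0549.
Head is higher in the deep piezometer, so vertical flow is upward (discharge condition).

|i_v| ≈ 0.0549; vertical flow is upward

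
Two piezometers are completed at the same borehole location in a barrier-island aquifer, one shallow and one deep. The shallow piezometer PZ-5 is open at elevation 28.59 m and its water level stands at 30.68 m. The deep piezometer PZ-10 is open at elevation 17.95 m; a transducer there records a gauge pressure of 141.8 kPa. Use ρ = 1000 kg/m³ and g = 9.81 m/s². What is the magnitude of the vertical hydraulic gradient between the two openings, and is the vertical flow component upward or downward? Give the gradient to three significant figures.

Total head at PZ-5: h = 30.68 m (water level in the standpipe).
Pressure head at PZ-10: ψ = P/(ρg) = 141.8×1000 / (1000 × 9.81) = 14.45 m.
Total head at PZ-10: h = z + ψ = 17.95 + 14.45 = 32.40 m.
Δh = h(PZ-5) − h(PZ-10) = 30.68 − 32.40 = -1.72 m.
Vertical separation Δz = 28.59 − 17.95 = 10.64 m.
|i_v| = |Δh| / Δz = 1.72 / 10.64 = 0.162.
Head is higher in the deep piezometer, so vertical flow is upward (discharge condition).

|i_v| ≈ 0.162; vertical flow is upward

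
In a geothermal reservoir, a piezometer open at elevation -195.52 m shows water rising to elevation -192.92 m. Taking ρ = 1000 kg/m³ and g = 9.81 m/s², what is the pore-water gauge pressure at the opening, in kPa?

P ≈ 25.5 kPa

Pressure head ψ = h − z = -192.92 − (-195.52) = 2.60 m.
P = ρgψ = 1000 × 9.81 × 2.60 = 25506 Pa ≈ 25.5 kPa.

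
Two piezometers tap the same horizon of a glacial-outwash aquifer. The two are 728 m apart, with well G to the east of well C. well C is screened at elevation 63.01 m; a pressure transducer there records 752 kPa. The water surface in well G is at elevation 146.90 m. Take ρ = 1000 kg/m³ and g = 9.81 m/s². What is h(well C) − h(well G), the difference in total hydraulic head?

Δh ≈ -7.23 m

Pressure head at well C: ψ = P/(ρg) = 752×1000 / (1000 × 9.81) = 76.66 m.
Total head at well C: h = z + ψ = 63.01 + 76.66 = 139.67 m.
Total head at well G: h = 146.90 m (water level in the piezometer is the total head).
Head difference: h(well C) − h(well G) = 139.67 − 146.90 = -7.23 m.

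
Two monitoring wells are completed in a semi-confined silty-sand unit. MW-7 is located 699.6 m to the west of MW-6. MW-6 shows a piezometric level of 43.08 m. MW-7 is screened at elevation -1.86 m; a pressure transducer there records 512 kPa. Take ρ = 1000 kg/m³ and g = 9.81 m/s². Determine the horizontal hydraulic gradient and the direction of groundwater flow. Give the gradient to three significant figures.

Total head at MW-6: h = 43.08 m (water level in the piezometer is the total head).
Pressure head at MW-7: ψ = P/(ρg) = 512×1000 / (1000 × 9.81) = 52.19 m.
Total head at MW-7: h = z + ψ = -1.86 + 52.19 = 50.33 m.
Head difference: h(MW-6) − h(MW-7) = 43.08 − 50.33 = -7.25 m.
Hydraulic gradient: i = |Δh| / L = 7.25 / 699.6 = 0.0104.
Flow is from higher to lower head: from MW-7 toward MW-6, i.e. toward the east.

i ≈ 0.0104; groundwater flows toward the east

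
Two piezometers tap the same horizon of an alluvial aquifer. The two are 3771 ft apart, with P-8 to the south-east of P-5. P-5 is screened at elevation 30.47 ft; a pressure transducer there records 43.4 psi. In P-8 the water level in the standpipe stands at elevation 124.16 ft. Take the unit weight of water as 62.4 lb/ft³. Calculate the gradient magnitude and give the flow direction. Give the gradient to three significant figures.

Pressure head at P-5: ψ = 144·P/γ = 144 × 43.4 / 62.4 = 100.15 ft.
Total head at P-5: h = z + ψ = 30.47 + 100.15 = 130.62 ft.
Total head at P-8: h = 124.16 ft (water level in the piezometer is the total head).
Head difference: h(P-5) − h(P-8) = 130.62 − 124.16 = 6.46 ft.
Hydraulic gradient: i = |Δh| / L = 6.46 / 3771 = 0.00171.
Flow is from higher to lower head: from P-5 toward P-8, i.e. toward the south-east.

i ≈ 0.00171; groundwater flows toward the south-east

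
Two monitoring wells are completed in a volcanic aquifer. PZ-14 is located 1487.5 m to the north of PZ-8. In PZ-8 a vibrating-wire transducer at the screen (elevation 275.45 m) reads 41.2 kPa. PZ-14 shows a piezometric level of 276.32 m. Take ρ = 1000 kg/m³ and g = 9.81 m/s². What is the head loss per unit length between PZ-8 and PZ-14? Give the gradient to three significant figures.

Pressure head at PZ-8: ψ = P/(ρg) = 41.2×1000 / (1000 × 9.81) = 4.20 m.
Total head at PZ-8: h = z + ψ = 275.45 + 4.20 = 279.65 m.
Total head at PZ-14: h = 276.32 m (water level in the piezometer is the total head).
Head difference: h(PZ-8) − h(PZ-14) = 279.65 − 276.32 = 3.33 m.
Hydraulic gradient: i = |Δh| / L = 3.33 / 1487.5 = 0.00224.

i ≈ 0.00224 m/m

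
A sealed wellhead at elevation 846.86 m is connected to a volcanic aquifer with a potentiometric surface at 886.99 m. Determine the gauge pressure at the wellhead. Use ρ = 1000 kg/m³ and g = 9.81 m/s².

Head above the cap: Δh = 886.99 − 846.86 = 40.13 m.
P = ρgΔh = 1000 × 9.81 × 40.13 = 393675 Pa ≈ 394 kPa.

P ≈ 394 kPa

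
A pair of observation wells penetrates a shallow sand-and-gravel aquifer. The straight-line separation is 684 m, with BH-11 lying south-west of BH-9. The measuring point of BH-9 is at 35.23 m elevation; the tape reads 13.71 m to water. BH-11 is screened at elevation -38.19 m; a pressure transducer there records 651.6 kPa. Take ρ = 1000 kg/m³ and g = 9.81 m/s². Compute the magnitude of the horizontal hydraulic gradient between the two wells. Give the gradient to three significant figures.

Total head at BH-9: h = 35.23 − 13.71 = 21.52 m.
Pressure head at BH-11: ψ = P/(ρg) = 651.6×1000 / (1000 × 9.81) = 66.42 m.
Total head at BH-11: h = z + ψ = -38.19 + 66.42 = 28.23 m.
Head difference: h(BH-9) − h(BH-11) = 21.52 − 28.23 = -6.71 m.
Hydraulic gradient: i = |Δh| / L = 6.71 / 684 = 0.00981.

i ≈ 0.00981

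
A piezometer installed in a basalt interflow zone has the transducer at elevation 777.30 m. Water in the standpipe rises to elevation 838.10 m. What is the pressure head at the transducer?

ψ ≈ 60.80 m

Total head h = 838.10 m (the water-surface elevation in the piezometer).
Pressure head ψ = h − z = 838.10 − 777.30 = 60.80 m.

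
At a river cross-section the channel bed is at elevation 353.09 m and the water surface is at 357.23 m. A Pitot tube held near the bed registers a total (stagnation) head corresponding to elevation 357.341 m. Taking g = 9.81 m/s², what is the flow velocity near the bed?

Near the bed, under hydrostatic conditions, the piezometric head (z + ψ) equals the free-surface elevation, 357.23 m.
Velocity head = total − piezometric = 357.341 − 357.23 = 0.111 m.
v = √(2g·h_v) = √(2 × 9.81 × 0.111) = 1.48 m/s.

v ≈ 1.48 m/s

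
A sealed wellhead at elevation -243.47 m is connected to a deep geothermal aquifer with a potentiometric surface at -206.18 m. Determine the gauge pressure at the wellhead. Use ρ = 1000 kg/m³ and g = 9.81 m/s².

P ≈ 366 kPa

Head above the cap: Δh = -206.18 − (-243.47) = 37.29 m.
P = ρgΔh = 1000 × 9.81 × 37.29 = 365815 Pa ≈ 366 kPa.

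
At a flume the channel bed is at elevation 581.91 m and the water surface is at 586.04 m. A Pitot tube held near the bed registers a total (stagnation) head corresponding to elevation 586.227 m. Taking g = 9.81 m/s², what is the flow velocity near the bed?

v ≈ 1.92 m/s

Near the bed, under hydrostatic conditions, the piezometric head (z + ψ) equals the free-surface elevation, 586.04 m.
Velocity head = total − piezometric = 586.227 − 586.04 = 0.187 m.
v = √(2g·h_v) = √(2 × 9.81 × 0.187) = 1.92 m/s.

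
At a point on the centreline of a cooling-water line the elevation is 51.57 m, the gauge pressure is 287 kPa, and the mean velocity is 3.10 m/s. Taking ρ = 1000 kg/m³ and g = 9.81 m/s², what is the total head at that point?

h ≈ 81.32 m

Pressure head ψ = P/(ρg) = 287×1000 / (1000 × 9.81) = 29.26 m.
Velocity head = v²/(2g) = 3.10² / (2 × 9.81) = 0.490 m.
h = z + ψ + v²/(2g) = 51.57 + 29.26 + 0.490 = 81.32 m.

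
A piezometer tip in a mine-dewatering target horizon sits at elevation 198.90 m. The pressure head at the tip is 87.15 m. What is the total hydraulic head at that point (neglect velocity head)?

h ≈ 286.05 m

h = z + ψ = 198.90 + 87.15 = 286.05 m.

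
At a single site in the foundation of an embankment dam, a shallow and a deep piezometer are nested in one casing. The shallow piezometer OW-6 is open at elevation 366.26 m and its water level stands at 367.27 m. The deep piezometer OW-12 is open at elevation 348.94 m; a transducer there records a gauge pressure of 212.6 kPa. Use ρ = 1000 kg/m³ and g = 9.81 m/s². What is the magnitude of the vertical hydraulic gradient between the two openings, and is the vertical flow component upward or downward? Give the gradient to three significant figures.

|i_v| ≈ 0.193; vertical flow is upward

Total head at OW-6: h = 367.27 m (water level in the standpipe).
Pressure head at OW-12: ψ = P/(ρg) = 212.6×1000 / (1000 × 9.81) = 21.67 m.
Total head at OW-12: h = z + ψ = 348.94 + 21.67 = 370.61 m.
Δh = h(OW-6) − h(OW-12) = 367.27 − 370.61 = -3.34 m.
Vertical separation Δz = 366.26 − 348.94 = 17.32 m.
|i_v| = |Δh| / Δz = 3.34 / 17.32 = 0.193.
Head is higher in the deep piezometer, so vertical flow is upward (discharge condition).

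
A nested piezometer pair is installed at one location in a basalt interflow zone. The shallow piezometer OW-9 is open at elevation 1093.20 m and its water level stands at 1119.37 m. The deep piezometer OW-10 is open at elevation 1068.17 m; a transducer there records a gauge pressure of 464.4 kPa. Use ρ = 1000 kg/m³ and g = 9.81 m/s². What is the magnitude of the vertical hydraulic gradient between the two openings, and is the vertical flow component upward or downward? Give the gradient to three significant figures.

|i_v| ≈ 0.154; vertical flow is downward

Total head at OW-9: h = 1119.37 m (water level in the standpipe).
Pressure head at OW-10: ψ = P/(ρg) = 464.4×1000 / (1000 × 9.81) = 47.34 m.
Total head at OW-10: h = z + ψ = 1068.17 + 47.34 = 1115.51 m.
Δh = h(OW-9) − h(OW-10) = 1119.37 − 1115.51 = 3.86 m.
Vertical separation Δz = 1093.20 − 1068.17 = 25.03 m.
|i_v| = |Δh| / Δz = 3.86 / 25.03 = 0.154.
Head is higher in the shallow piezometer, so vertical flow is downward (recharge condition).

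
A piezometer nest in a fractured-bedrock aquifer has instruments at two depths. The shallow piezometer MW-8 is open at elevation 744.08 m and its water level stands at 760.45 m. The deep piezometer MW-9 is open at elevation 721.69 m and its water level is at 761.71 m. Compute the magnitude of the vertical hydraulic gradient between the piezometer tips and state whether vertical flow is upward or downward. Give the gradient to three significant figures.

|i_v| ≈ 0.0563; vertical flow is upward

Total head at MW-8: h = 760.45 m (water level in the standpipe).
Total head at MW-9: h = 761.71 m.
Δh = h(MW-8) − h(MW-9) = 760.45 − 761.71 = -1.26 m.
Vertical separation Δz = 744.08 − 721.69 = 22.39 m.
|i_v| = |Δh| / Δz = 1.26 / 22.39 = 0.0563.
Head is higher in the deep piezometer, so vertical flow is upward (discharge condition).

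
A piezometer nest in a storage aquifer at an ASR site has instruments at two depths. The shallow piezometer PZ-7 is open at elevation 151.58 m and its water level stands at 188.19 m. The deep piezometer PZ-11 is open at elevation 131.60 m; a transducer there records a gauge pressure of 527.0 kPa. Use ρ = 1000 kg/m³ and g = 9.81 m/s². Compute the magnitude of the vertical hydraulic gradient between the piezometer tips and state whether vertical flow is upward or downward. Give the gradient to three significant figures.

Total head at PZ-7: h = 188.19 m (water level in the standpipe).
Pressure head at PZ-11: ψ = P/(ρg) = 527.0×1000 / (1000 × 9.81) = 53.72 m.
Total head at PZ-11: h = z + ψ = 131.60 + 53.72 = 185.32 m.
Δh = h(PZ-7) − h(PZ-11) = 188.19 − 185.32 = 2.87 m.
Vertical separation Δz = 151.58 − 131.60 = 19.98 m.
|i_v| = |Δh| / Δz = 2.87 / 19.98 = 0.144.
Head is higher in the shallow piezometer, so vertical flow is downward (recharge condition).

|i_v| ≈ 0.144; vertical flow is downward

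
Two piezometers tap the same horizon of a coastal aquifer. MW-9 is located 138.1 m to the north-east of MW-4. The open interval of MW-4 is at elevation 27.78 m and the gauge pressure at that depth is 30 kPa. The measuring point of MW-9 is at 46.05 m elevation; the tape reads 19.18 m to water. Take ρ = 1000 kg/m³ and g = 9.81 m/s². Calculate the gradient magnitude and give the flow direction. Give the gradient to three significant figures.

i ≈ 0.0287; groundwater flows toward the north-east

Pressure head at MW-4: ψ = P/(ρg) = 30×1000 / (1000 × 9.81) = 3.06 m.
Total head at MW-4: h = z + ψ = 27.78 + 3.06 = 30.84 m.
Total head at MW-9: h = 46.05 − 19.18 = 26.87 m.
Head difference: h(MW-4) − h(MW-9) = 30.84 − 26.87 = 3.97 m.
Hydraulic gradient: i = |Δh| / L = 3.97 / 138.1 = 0.0287.
Flow is from higher to lower head: from MW-4 toward MW-9, i.e. toward the north-east.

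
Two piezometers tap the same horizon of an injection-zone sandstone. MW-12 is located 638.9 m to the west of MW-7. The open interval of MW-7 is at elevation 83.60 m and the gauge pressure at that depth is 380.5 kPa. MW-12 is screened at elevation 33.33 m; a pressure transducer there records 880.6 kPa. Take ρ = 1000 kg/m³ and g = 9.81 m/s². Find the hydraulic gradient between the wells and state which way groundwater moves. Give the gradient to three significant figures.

Pressure head at MW-7: ψ = P/(ρg) = 380.5×1000 / (1000 × 9.81) = 38.79 m.
Total head at MW-7: h = z + ψ = 83.60 + 38.79 = 122.39 m.
Pressure head at MW-12: ψ = P/(ρg) = 880.6×1000 / (1000 × 9.81) = 89.77 m.
Total head at MW-12: h = z + ψ = 33.33 + 89.77 = 123.10 m.
Head difference: h(MW-7) − h(MW-12) = 122.39 − 123.10 = -0.71 m.
Hydraulic gradient: i = |Δh| / L = 0.71 / 638.9 = 0.00111.
Flow is from higher to lower head: from MW-12 toward MW-7, i.e. toward the east.

i ≈ 0.00111; groundwater flows toward the east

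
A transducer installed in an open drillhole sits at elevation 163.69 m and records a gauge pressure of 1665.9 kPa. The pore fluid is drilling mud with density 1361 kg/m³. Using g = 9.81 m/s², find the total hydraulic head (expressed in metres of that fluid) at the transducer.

ψ = P/(ρg) = 1665.9×1000 / (1361 × 9.81) = 124.77 m.
h = z + ψ = 163.69 + 124.77 = 288.46 m.

h ≈ 288.46 m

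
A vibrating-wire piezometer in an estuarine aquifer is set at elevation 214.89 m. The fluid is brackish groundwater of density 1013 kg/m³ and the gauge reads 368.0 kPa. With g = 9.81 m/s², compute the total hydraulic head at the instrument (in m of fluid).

h ≈ 251.92 m

ψ = P/(ρg) = 368.0×1000 / (1013 × 9.81) = 37.03 m.
h = z + ψ = 214.89 + 37.03 = 251.92 m.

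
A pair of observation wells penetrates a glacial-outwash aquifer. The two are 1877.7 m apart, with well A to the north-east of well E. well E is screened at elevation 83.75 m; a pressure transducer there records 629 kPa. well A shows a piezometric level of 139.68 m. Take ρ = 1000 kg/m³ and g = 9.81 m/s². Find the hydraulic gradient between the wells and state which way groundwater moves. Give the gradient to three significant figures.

Pressure head at well E: ψ = P/(ρg) = 629×1000 / (1000 × 9.81) = 64.12 m.
Total head at well E: h = z + ψ = 83.75 + 64.12 = 147.87 m.
Total head at well A: h = 139.68 m (water level in the piezometer is the total head).
Head difference: h(well E) − h(well A) = 147.87 − 139.68 = 8.19 m.
Hydraulic gradient: i = |Δh| / L = 8.19 / 1877.7 = 0.00436.
Flow is from higher to lower head: from well E toward well A, i.e. toward the north-east.

i ≈ 0.00436; groundwater flows toward the north-east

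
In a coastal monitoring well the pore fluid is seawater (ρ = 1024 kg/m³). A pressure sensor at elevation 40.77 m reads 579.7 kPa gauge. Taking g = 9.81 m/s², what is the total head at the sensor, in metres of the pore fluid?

ψ = P/(ρg) = 579.7×1000 / (1024 × 9.81) = 57.71 m.
h = z + ψ = 40.77 + 57.71 = 98.48 m.

h ≈ 98.48 m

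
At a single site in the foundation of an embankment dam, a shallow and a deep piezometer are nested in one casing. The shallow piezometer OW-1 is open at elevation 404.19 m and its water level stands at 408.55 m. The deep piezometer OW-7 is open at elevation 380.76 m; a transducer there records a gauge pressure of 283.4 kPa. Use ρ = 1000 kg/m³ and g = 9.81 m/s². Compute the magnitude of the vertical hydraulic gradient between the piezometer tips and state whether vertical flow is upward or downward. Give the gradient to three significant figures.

Total head at OW-1: h = 408.55 m (water level in the standpipe).
Pressure head at OW-7: ψ = P/(ρg) = 283.4×1000 / (1000 × 9.81) = 28.89 m.
Total head at OW-7: h = z + ψ = 380.76 + 28.89 = 409.65 m.
Δh = h(OW-1) − h(OW-7) = 408.55 − 409.65 = -1.10 m.
Vertical separation Δz = 404.19 − 380.76 = 23.43 m.
|i_v| = |Δh| / Δz = 1.10 / 23.43 = 0.0469.
Head is higher in the deep piezometer, so vertical flow is upward (discharge condition).

|i_v| ≈ 0.0469; vertical flow is upward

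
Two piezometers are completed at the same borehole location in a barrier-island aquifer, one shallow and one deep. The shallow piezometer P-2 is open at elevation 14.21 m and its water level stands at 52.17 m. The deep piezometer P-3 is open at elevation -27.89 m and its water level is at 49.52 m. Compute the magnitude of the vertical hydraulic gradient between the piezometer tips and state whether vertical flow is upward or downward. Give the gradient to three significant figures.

|i_v| ≈ 0.0629; vertical flow is downward

Total head at P-2: h = 52.17 m (water level in the standpipe).
Total head at P-3: h = 49.52 m.
Δh = h(P-2) − h(P-3) = 52.17 − 49.52 = 2.65 m.
Vertical separation Δz = 14.21 − (-27.89) = 42.10 m.
|i_v| = |Δh| / Δz = 2.65 / 42.10 = 0.0629.
Head is higher in the shallow piezometer, so vertical flow is downward (recharge condition).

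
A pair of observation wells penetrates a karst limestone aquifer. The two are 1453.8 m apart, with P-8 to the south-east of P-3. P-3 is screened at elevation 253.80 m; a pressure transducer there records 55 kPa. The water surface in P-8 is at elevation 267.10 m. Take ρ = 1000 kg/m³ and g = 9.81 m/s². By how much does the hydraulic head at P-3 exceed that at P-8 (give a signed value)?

Δh ≈ -7.69 m

Pressure head at P-3: ψ = P/(ρg) = 55×1000 / (1000 × 9.81) = 5.61 m.
Total head at P-3: h = z + ψ = 253.80 + 5.61 = 259.41 m.
Total head at P-8: h = 267.10 m (water level in the piezometer is the total head).
Head difference: h(P-3) − h(P-8) = 259.41 − 267.10 = -7.69 m.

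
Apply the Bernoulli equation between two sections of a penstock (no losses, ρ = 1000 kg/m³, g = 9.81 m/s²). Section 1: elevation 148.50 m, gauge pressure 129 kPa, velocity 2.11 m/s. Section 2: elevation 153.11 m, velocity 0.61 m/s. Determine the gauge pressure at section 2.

Pressure head at 1: ψ₁ = P₁/(ρg) = 129×1000 / (1000 × 9.81) = 13.15 m.
Velocity heads: v₁²/2g = 2.11²/19.62 = 0.227 m; v₂²/2g = 0.61²/19.62 = 0.019 m.
Total head H = z₁ + ψ₁ + v₁²/2g = 148.50 + 13.15 + 0.227 = 161.88 m.
ψ₂ = H − z₂ − v₂²/2g = 161.88 − 153.11 − 0.019 = 8.75 m.
P₂ = ρgψ₂ = 1000 × 9.81 × 8.75 ≈ 85.8 kPa.

P₂ ≈ 85.8 kPa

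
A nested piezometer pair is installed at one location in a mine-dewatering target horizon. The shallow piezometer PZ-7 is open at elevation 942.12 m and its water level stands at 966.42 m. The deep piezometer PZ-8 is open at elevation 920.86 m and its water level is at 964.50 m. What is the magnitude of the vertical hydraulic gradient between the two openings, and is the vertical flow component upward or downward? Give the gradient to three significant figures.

|i_v| ≈ 0.0903; vertical flow is downward

Total head at PZ-7: h = 966.42 m (water level in the standpipe).
Total head at PZ-8: h = 964.50 m.
Δh = h(PZ-7) − h(PZ-8) = 966.42 − 964.50 = 1.92 m.
Vertical separation Δz = 942.12 − 920.86 = 21.26 m.
|i_v| = |Δh| / Δz = 1.92 / 21.26 = 0.0903.
Head is higher in the shallow piezometer, so vertical flow is downward (recharge condition).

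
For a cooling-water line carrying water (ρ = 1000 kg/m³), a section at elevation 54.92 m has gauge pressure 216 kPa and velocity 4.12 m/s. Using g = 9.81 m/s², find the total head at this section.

h ≈ 77.80 m

Pressure head ψ = P/(ρg) = 216×1000 / (1000 × 9.81) = 22.02 m.
Velocity head = v²/(2g) = 4.12² / (2 × 9.81) = 0.865 m.
h = z + ψ + v²/(2g) = 54.92 + 22.02 + 0.865 = 77.80 m.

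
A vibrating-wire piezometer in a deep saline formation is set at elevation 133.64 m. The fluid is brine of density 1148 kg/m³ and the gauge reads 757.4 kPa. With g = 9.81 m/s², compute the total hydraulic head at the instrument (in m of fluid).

ψ = P/(ρg) = 757.4×1000 / (1148 × 9.81) = 67.25 m.
h = z + ψ = 133.64 + 67.25 = 200.89 m.

h ≈ 200.89 m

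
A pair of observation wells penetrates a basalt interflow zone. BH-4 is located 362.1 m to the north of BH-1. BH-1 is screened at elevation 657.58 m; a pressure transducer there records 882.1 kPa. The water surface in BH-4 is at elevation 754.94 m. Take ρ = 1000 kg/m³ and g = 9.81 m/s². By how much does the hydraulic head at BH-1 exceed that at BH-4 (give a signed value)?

Δh ≈ -7.44 m

Pressure head at BH-1: ψ = P/(ρg) = 882.1×1000 / (1000 × 9.81) = 89.92 m.
Total head at BH-1: h = z + ψ = 657.58 + 89.92 = 747.50 m.
Total head at BH-4: h = 754.94 m (water level in the piezometer is the total head).
Head difference: h(BH-1) − h(BH-4) = 747.50 − 754.94 = -7.44 m.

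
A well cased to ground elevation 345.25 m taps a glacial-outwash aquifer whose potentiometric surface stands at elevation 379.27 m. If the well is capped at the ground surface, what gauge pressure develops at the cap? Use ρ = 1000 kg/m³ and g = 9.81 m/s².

P ≈ 334 kPa

Head above the cap: Δh = 379.27 − 345.25 = 34.02 m.
P = ρgΔh = 1000 × 9.81 × 34.02 = 333736 Pa ≈ 334 kPa.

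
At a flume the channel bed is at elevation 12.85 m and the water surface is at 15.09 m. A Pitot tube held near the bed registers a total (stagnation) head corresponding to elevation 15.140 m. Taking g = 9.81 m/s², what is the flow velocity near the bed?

v ≈ 0.990 m/s

Near the bed, under hydrostatic conditions, the piezometric head (z + ψ) equals the free-surface elevation, 15.09 m.
Velocity head = total − piezometric = 15.140 − 15.09 = 0.050 m.
v = √(2g·h_v) = √(2 × 9.81 × 0.050) = 0.990 m/s.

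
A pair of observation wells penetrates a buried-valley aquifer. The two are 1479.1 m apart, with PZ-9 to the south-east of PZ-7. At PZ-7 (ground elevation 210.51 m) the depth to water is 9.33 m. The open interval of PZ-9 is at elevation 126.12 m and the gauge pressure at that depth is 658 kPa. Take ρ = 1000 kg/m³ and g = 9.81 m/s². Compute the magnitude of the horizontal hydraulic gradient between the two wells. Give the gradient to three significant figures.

Total head at PZ-7: h = 210.51 − 9.33 = 201.18 m.
Pressure head at PZ-9: ψ = P/(ρg) = 658×1000 / (1000 × 9.81) = 67.07 m.
Total head at PZ-9: h = z + ψ = 126.12 + 67.07 = 193.19 m.
Head difference: h(PZ-7) − h(PZ-9) = 201.18 − 193.19 = 7.99 m.
Hydraulic gradient: i = |Δh| / L = 7.99 / 1479.1 = 0.00540.

i ≈ 0.00540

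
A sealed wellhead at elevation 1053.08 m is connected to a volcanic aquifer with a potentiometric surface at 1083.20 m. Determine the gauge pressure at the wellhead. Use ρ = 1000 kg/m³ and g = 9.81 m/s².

P ≈ 295 kPa

Head above the cap: Δh = 1083.20 − 1053.08 = 30.12 m.
P = ρgΔh = 1000 × 9.81 × 30.12 = 295477 Pa ≈ 295 kPa.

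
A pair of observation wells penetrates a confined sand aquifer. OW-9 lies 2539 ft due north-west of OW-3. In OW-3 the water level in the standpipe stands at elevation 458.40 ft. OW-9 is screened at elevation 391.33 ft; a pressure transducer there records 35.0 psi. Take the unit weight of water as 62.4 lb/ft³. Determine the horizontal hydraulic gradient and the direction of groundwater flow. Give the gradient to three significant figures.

Total head at OW-3: h = 458.40 ft (water level in the piezometer is the total head).
Pressure head at OW-9: ψ = 144·P/γ = 144 × 35.0 / 62.4 = 80.77 ft.
Total head at OW-9: h = z + ψ = 391.33 + 80.77 = 472.10 ft.
Head difference: h(OW-3) − h(OW-9) = 458.40 − 472.10 = -13.70 ft.
Hydraulic gradient: i = |Δh| / L = 13.70 / 2539 = 0.00540.
Flow is from higher to lower head: from OW-9 toward OW-3, i.e. toward the south-east.

i ≈ 0.00540; groundwater flows toward the south-east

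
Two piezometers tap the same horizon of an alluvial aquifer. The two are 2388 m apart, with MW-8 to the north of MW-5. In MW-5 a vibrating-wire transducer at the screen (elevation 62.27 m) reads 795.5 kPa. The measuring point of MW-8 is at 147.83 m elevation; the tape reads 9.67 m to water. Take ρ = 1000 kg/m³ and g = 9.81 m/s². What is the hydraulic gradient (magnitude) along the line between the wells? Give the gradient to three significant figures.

Pressure head at MW-5: ψ = P/(ρg) = 795.5×1000 / (1000 × 9.81) = 81.09 m.
Total head at MW-5: h = z + ψ = 62.27 + 81.09 = 143.36 m.
Total head at MW-8: h = 147.83 − 9.67 = 138.16 m.
Head difference: h(MW-5) − h(MW-8) = 143.36 − 138.16 = 5.20 m.
Hydraulic gradient: i = |Δh| / L = 5.20 / 2388 = 0.00218.

i ≈ 0.00218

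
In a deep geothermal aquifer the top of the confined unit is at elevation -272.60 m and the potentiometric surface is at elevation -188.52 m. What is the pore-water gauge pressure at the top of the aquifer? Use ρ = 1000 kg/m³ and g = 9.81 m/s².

Pressure head at the aquifer top: ψ = h − z = -188.52 − (-272.60) = 84.08 m.
P = ρgψ = 1000 × 9.81 × 84.08 = 824825 Pa ≈ 825 kPa.

P ≈ 825 kPa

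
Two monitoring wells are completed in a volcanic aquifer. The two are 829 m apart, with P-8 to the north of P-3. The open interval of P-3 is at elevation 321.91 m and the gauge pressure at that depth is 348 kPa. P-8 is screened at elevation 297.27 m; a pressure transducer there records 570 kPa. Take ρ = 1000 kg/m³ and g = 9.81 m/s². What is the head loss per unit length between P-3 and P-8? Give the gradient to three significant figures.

i ≈ 0.00242 m/m

Pressure head at P-3: ψ = P/(ρg) = 348×1000 / (1000 × 9.81) = 35.47 m.
Total head at P-3: h = z + ψ = 321.91 + 35.47 = 357.38 m.
Pressure head at P-8: ψ = P/(ρg) = 570×1000 / (1000 × 9.81) = 58.10 m.
Total head at P-8: h = z + ψ = 297.27 + 58.10 = 355.37 m.
Head difference: h(P-3) − h(P-8) = 357.38 − 355.37 = 2.01 m.
Hydraulic gradient: i = |Δh| / L = 2.01 / 829 = 0.00242.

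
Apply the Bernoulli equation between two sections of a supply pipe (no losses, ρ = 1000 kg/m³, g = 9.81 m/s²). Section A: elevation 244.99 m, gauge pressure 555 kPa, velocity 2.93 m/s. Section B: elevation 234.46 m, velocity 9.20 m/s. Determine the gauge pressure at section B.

Pressure head at A: ψ₁ = P₁/(ρg) = 555×1000 / (1000 × 9.81) = 56.57 m.
Velocity heads: v₁²/2g = 2.93²/19.62 = 0.438 m; v₂²/2g = 9.20²/19.62 = 4.314 m.
Total head H = z₁ + ψ₁ + v₁²/2g = 244.99 + 56.57 + 0.438 = 302.00 m.
ψ₂ = H − z₂ − v₂²/2g = 302.00 − 234.46 − 4.314 = 63.23 m.
P₂ = ρgψ₂ = 1000 × 9.81 × 63.23 ≈ 620 kPa.

P₂ ≈ 620 kPa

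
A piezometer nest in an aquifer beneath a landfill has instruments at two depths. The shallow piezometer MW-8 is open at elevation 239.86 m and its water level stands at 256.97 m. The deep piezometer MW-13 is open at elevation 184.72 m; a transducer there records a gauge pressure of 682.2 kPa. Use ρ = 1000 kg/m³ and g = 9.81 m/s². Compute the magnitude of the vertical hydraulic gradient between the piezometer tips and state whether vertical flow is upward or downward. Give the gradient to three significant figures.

Total head at MW-8: h = 256.97 m (water level in the standpipe).
Pressure head at MW-13: ψ = P/(ρg) = 682.2×1000 / (1000 × 9.81) = 69.54 m.
Total head at MW-13: h = z + ψ = 184.72 + 69.54 = 254.26 m.
Δh = h(MW-8) − h(MW-13) = 256.97 − 254.26 = 2.71 m.
Vertical separation Δz = 239.86 − 184.72 = 55.14 m.
|i_v| = |Δh| / Δz = 2.71 / 55.14 = 0.0491.
Head is higher in the shallow piezometer, so vertical flow is downward (recharge condition).

|i_v| ≈ 0.0491; vertical flow is downward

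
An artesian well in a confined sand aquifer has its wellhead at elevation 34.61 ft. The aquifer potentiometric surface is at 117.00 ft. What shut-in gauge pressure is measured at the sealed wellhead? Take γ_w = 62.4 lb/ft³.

P ≈ 35.7 psi

Head above the cap: Δh = 117.00 − 34.61 = 82.39 ft.
P = γΔh/144 = 62.4 × 82.39 / 144 = 35.7 psi.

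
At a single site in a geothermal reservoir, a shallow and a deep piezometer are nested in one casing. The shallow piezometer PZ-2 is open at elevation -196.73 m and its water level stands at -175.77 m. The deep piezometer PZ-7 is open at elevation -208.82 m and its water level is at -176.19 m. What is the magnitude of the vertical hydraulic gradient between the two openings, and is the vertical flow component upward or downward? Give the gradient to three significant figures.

|i_v| ≈ 0.0347; vertical flow is downward

Total head at PZ-2: h = -175.77 m (water level in the standpipe).
Total head at PZ-7: h = -176.19 m.
Δh = h(PZ-2) − h(PZ-7) = -175.77 − (-176.19) = 0.42 m.
Vertical separation Δz = -196.73 − (-208.82) = 12.09 m.
|i_v| = |Δh| / Δz = 0.42 / 12.09 = 0.0347.
Head is higher in the shallow piezometer, so vertical flow is downward (recharge condition).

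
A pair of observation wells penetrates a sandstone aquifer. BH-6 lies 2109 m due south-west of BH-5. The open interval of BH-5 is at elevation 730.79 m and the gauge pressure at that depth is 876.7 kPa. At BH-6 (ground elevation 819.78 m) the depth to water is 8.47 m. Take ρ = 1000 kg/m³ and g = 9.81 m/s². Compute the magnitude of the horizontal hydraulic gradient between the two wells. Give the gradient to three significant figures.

Pressure head at BH-5: ψ = P/(ρg) = 876.7×1000 / (1000 × 9.81) = 89.37 m.
Total head at BH-5: h = z + ψ = 730.79 + 89.37 = 820.16 m.
Total head at BH-6: h = 819.78 − 8.47 = 811.31 m.
Head difference: h(BH-5) − h(BH-6) = 820.16 − 811.31 = 8.85 m.
Hydraulic gradient: i = |Δh| / L = 8.85 / 2109 = 0.00420.

i ≈ 0.00420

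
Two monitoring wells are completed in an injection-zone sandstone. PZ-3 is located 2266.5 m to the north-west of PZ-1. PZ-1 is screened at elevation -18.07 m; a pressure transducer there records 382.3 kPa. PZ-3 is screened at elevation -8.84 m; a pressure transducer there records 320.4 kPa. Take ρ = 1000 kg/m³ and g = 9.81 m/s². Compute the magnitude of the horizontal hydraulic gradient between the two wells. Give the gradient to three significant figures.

i ≈ 0.00129

Pressure head at PZ-1: ψ = P/(ρg) = 382.3×1000 / (1000 × 9.81) = 38.97 m.
Total head at PZ-1: h = z + ψ = -18.07 + 38.97 = 20.90 m.
Pressure head at PZ-3: ψ = P/(ρg) = 320.4×1000 / (1000 × 9.81) = 32.66 m.
Total head at PZ-3: h = z + ψ = -8.84 + 32.66 = 23.82 m.
Head difference: h(PZ-1) − h(PZ-3) = 20.90 − 23.82 = -2.92 m.
Hydraulic gradient: i = |Δh| / L = 2.92 / 2266.5 = 0.00129.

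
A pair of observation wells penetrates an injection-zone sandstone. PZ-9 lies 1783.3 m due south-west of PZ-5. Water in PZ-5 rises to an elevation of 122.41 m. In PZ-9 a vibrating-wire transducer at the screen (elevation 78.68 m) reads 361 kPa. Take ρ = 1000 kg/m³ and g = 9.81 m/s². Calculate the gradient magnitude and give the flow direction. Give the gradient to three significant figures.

i ≈ 0.00389; groundwater flows toward the south-west

Total head at PZ-5: h = 122.41 m (water level in the piezometer is the total head).
Pressure head at PZ-9: ψ = P/(ρg) = 361×1000 / (1000 × 9.81) = 36.80 m.
Total head at PZ-9: h = z + ψ = 78.68 + 36.80 = 115.48 m.
Head difference: h(PZ-5) − h(PZ-9) = 122.41 − 115.48 = 6.93 m.
Hydraulic gradient: i = |Δh| / L = 6.93 / 1783.3 = 0.00389.
Flow is from higher to lower head: from PZ-5 toward PZ-9, i.e. toward the south-west.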